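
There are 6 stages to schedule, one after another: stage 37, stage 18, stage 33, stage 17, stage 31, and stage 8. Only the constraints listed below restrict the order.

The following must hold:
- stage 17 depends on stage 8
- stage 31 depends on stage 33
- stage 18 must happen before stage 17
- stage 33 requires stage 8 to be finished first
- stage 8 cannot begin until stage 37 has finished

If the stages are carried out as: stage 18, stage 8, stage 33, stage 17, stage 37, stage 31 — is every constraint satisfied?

The sequence places stage 8 ahead of stage 37.
That contradicts the constraint that stage 37 must precede stage 8.

No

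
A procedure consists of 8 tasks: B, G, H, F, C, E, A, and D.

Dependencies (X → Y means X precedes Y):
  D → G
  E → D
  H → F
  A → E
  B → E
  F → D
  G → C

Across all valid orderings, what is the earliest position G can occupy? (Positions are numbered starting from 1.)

Working backwards through the constraints from G, its full set of required predecessors is B, H, F, E, A, D — 6 of them.
So at minimum 6 tasks come before G, putting G no earlier than position 7. That position is achievable by scheduling exactly those predecessors first.

7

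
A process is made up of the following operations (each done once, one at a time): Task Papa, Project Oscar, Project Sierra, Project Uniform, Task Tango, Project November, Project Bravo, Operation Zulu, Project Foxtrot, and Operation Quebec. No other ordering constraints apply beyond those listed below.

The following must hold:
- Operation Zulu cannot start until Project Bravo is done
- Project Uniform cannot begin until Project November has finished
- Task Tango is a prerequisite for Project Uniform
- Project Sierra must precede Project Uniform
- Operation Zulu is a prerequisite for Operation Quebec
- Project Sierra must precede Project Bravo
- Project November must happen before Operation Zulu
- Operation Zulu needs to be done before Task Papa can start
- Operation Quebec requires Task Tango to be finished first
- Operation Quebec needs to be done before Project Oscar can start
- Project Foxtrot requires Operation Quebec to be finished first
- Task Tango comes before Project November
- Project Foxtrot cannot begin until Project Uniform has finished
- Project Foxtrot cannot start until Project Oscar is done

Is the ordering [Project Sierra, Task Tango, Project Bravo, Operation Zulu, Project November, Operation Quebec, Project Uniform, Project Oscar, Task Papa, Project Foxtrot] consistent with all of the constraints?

The sequence places Operation Zulu ahead of Project November.
Since Project November is required before Operation Zulu, the ordering is invalid.

No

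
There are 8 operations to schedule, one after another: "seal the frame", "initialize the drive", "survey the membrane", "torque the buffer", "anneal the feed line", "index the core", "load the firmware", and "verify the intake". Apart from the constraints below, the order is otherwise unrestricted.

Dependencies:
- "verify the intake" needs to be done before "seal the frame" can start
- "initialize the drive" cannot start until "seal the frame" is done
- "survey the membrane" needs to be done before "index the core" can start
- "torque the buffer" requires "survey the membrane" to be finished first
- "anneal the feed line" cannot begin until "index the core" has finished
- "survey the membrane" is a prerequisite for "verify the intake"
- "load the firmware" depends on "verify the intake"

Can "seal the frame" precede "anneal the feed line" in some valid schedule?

Yes

Nothing in the constraints forces "anneal the feed line" before "seal the frame" — there is no chain from "anneal the feed line" to "seal the frame".
That means at least one valid schedule has "seal the frame" before "anneal the feed line".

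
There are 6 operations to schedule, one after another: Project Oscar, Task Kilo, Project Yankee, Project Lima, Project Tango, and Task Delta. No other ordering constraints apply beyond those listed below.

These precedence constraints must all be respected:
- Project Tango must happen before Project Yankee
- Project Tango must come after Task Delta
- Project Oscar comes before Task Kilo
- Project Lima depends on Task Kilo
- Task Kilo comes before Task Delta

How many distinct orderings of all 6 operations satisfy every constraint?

4

Only Project Oscar has no prerequisites, so it must go first.
Counting all ways to extend the partial order to a total order gives 4.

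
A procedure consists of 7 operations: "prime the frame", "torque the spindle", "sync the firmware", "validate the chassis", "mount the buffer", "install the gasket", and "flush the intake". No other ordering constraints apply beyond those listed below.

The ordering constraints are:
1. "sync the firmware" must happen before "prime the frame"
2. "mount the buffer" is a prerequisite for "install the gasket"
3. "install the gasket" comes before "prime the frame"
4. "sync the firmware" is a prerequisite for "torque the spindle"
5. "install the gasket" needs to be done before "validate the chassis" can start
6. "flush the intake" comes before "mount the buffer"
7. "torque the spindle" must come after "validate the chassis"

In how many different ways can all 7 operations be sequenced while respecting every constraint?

2 operations have no prerequisites ("sync the firmware", "flush the intake"), so any of them could come first.
Counting all ways to extend the partial order to a total order gives 14.

14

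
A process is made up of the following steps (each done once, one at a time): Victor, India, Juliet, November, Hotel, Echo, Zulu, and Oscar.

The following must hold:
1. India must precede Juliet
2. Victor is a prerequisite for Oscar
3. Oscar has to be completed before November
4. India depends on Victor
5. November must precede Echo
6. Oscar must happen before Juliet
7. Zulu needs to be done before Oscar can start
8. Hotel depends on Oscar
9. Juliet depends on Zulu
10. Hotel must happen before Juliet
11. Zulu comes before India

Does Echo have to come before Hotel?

No chain of constraints connects Echo to Hotel in either direction.
There exist valid orderings with Hotel before Echo, so Echo is not required to come first.

No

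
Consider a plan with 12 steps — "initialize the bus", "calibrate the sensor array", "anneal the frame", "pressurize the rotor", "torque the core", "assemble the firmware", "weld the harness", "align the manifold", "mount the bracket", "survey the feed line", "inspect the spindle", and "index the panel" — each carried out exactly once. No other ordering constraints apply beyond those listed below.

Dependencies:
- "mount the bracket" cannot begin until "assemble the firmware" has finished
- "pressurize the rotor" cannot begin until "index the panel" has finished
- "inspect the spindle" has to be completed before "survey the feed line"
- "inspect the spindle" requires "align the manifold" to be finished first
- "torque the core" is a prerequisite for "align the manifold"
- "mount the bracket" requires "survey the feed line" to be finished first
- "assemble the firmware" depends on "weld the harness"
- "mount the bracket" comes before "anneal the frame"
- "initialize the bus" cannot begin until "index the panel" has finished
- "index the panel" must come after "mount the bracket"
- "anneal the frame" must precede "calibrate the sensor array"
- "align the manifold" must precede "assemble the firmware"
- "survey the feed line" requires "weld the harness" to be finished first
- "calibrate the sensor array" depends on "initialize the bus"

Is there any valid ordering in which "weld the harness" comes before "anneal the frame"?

Yes

"weld the harness" is actually forced before "anneal the frame" by the constraints, so certainly some valid ordering has "weld the harness" first.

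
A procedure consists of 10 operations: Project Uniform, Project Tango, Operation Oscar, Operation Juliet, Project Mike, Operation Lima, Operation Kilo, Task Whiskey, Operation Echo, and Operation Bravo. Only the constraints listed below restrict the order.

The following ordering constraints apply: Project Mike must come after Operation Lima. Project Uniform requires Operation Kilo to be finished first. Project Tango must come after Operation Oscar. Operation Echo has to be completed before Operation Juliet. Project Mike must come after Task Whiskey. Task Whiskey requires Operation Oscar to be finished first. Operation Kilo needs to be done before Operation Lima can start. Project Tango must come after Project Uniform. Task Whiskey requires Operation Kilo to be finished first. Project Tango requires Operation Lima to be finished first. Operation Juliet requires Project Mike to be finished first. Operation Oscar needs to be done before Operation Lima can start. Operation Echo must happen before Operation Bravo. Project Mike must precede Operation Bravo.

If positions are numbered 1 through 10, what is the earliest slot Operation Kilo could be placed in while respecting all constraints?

Nothing is required before Operation Kilo; it can be the very first operation.

1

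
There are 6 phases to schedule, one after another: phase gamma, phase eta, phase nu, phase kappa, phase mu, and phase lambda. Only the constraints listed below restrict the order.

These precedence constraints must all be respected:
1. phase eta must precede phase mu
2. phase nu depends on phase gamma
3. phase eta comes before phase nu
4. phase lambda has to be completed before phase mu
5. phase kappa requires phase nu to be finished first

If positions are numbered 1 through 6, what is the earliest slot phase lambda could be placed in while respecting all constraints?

1

No constraint forces any other phase before phase lambda, so it can be placed first.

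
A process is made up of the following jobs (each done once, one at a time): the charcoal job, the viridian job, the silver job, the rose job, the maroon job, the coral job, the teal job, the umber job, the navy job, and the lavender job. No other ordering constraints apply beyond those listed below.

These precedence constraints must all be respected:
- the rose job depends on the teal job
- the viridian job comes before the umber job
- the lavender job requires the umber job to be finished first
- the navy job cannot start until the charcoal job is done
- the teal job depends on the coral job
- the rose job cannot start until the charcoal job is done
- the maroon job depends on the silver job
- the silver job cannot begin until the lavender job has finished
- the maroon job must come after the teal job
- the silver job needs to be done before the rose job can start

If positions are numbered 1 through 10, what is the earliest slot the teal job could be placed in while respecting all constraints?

Working backwards through the constraints from the teal job, its only required predecessor is the coral job.
So at minimum 1 job comes before the teal job, putting the teal job no earlier than position 2. That position is achievable by scheduling exactly that predecessor first.

2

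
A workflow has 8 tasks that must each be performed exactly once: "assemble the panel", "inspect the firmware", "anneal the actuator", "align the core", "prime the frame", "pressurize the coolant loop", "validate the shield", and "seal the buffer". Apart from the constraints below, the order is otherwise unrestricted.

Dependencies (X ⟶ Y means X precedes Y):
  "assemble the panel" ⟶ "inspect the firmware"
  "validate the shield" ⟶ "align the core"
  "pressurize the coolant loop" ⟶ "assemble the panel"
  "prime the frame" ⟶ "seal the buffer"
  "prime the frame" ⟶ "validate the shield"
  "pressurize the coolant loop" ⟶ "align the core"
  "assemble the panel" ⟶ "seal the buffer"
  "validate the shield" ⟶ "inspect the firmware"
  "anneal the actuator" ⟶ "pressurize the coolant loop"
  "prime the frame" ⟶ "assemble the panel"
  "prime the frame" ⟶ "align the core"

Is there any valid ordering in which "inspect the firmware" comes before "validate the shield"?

No

Following "validate the shield" → "inspect the firmware", "validate the shield" must precede "inspect the firmware" in every valid ordering.
So no valid ordering can have "inspect the firmware" before "validate the shield".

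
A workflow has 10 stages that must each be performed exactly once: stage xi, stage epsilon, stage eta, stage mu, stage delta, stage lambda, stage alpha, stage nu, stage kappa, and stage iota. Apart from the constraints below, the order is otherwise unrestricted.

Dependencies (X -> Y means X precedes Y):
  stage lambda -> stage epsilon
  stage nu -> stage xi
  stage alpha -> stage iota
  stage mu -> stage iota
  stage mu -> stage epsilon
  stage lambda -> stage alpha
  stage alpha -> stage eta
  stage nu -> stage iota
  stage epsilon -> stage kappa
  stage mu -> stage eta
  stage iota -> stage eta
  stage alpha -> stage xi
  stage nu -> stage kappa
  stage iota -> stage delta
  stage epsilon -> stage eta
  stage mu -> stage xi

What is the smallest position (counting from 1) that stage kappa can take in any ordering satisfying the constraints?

The stages that are forced before stage kappa, directly or transitively, are stage epsilon, stage mu, stage lambda, stage nu. That's 4 stages.
So at minimum 4 stages come before stage kappa, putting stage kappa no earlier than position 5. That position is achievable by scheduling exactly those predecessors first.

5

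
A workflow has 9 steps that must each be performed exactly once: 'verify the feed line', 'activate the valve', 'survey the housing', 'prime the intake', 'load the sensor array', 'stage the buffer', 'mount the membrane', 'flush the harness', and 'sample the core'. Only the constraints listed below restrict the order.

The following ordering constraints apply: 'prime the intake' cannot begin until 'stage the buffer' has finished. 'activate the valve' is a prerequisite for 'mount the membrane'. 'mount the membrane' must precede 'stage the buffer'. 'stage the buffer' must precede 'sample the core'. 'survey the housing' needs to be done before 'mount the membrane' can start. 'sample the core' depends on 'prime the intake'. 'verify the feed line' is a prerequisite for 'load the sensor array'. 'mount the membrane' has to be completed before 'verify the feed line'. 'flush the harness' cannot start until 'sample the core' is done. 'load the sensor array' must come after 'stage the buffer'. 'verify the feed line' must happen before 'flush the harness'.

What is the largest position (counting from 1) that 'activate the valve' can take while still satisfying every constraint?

2

Following every chain forward from 'activate the valve', the steps that must come later are 'verify the feed line', 'prime the intake', 'load the sensor array', 'stage the buffer', 'mount the membrane', 'flush the harness', 'sample the core' — 7 of them.
With 7 mandatory successors out of 9 steps total, the latest slot for 'activate the valve' is 9−7 = 2, and it's reachable by doing all non-successors before 'activate the valve'.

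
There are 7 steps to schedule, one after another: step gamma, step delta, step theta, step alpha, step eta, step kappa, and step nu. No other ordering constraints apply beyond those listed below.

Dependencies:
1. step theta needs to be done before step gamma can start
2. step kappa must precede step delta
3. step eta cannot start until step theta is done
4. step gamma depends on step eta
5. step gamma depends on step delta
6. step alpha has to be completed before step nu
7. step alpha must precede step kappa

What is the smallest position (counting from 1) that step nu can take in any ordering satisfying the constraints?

The only step forced before step nu (directly or transitively) is step alpha.
So at minimum 1 step comes before step nu, putting step nu no earlier than position 2. That position is achievable by scheduling exactly that predecessor first.

2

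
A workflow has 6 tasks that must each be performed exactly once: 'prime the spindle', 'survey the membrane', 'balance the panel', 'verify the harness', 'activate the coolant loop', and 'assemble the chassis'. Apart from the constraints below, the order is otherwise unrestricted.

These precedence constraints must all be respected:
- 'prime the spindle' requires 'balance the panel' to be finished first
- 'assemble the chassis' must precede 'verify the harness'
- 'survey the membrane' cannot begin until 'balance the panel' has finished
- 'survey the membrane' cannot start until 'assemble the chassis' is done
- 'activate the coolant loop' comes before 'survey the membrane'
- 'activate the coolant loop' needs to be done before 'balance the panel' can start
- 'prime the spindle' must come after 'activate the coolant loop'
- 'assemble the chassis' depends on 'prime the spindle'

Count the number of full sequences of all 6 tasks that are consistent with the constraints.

'activate the coolant loop' is the only task with nothing required before it, so every ordering starts there.
Systematically extending each partial ordering one task at a time and counting, there are 2 complete orderings.

2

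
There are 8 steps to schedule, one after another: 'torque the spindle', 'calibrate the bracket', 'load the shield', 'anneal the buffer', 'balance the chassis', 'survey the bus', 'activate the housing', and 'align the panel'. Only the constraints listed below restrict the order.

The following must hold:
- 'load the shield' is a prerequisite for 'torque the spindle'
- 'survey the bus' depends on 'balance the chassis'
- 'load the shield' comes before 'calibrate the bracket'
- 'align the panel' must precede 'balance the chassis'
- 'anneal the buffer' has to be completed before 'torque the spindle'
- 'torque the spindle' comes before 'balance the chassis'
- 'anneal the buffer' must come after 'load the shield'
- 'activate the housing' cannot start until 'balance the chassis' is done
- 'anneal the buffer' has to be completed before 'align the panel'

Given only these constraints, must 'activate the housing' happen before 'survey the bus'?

No

Nothing in the constraints links 'activate the housing' and 'survey the bus'; they are unordered relative to each other.
A valid ordering placing 'survey the bus' before 'activate the housing' exists, so the answer is no.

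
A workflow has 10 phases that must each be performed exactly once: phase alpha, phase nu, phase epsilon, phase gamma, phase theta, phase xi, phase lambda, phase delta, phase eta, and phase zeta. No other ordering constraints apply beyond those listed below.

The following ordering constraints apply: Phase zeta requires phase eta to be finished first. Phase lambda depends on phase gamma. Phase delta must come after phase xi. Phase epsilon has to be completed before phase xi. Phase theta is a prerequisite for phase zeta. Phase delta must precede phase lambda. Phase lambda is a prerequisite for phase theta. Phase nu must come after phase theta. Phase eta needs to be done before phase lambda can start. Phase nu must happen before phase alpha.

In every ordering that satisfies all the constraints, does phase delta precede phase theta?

Yes

Tracing the constraints gives a chain: phase delta → phase lambda → phase theta.
Hence phase delta necessarily comes before phase theta.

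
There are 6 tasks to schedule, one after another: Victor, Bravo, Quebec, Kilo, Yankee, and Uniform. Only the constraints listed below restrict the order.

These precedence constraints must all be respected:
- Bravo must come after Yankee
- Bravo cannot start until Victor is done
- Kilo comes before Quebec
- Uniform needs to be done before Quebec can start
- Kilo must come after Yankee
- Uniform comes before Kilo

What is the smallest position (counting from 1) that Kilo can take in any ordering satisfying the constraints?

3

Every task that must precede Kilo has to come before it. Tracing all chains that end at Kilo, those tasks are: Yankee, Uniform — 2 in total.
With 2 mandatory predecessors, the earliest Kilo can sit is position 2+1 = 3, and placing just those 2 first achieves it.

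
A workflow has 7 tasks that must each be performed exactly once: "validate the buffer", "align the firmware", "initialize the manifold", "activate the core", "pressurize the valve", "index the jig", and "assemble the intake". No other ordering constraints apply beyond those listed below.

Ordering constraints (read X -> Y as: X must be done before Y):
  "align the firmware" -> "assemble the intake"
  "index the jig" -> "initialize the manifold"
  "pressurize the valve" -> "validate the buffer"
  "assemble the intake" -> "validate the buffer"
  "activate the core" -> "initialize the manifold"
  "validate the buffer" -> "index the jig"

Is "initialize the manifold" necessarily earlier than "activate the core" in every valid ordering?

In fact the dependencies run the other way: "activate the core" → "initialize the manifold".
So "initialize the manifold" does not have to come before "activate the core" — it cannot.

No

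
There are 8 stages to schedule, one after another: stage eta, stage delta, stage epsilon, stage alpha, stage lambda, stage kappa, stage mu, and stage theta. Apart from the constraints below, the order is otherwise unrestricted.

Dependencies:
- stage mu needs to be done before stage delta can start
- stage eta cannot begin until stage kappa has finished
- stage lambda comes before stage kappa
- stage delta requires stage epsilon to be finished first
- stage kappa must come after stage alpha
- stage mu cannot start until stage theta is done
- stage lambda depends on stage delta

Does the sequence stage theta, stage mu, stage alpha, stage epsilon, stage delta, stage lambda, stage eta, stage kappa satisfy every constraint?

In the proposed order, stage eta appears before stage kappa.
But one of the constraints requires stage kappa before stage eta, so this ordering violates it.

No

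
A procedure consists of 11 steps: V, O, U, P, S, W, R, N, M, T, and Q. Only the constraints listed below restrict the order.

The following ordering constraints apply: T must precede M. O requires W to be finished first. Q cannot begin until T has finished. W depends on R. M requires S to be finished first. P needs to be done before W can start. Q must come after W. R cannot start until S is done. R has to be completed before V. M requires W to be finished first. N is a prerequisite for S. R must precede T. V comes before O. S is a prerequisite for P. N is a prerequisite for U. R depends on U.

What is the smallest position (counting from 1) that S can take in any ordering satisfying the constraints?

The only step forced before S (directly or transitively) is N.
With 1 mandatory predecessor, the earliest S can sit is position 1+1 = 2, and placing just that one first achieves it.

2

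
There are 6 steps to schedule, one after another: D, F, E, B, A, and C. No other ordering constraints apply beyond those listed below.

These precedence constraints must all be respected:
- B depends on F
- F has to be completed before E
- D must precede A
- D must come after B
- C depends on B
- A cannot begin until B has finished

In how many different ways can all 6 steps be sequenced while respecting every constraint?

F is the only step with nothing required before it, so every ordering starts there.
Enumerating by repeatedly choosing an available step (one whose prerequisites are all placed) gives 15 distinct complete orderings.

15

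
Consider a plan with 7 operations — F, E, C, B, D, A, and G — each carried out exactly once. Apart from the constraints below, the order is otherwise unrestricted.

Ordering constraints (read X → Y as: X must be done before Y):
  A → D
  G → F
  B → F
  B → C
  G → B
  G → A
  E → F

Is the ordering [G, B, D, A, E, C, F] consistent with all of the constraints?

No

In the proposed order, D appears before A.
Since A is required before D, the ordering is invalid.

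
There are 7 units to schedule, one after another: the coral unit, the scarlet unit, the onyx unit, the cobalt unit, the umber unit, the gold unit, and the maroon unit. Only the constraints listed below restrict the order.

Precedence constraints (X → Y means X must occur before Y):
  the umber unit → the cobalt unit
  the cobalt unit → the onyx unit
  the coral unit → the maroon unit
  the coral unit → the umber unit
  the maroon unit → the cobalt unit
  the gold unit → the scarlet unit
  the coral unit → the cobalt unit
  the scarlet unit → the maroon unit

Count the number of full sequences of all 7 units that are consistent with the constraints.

9

The units with no prerequisites are the coral unit, the gold unit; any of them can be placed first.
Counting all ways to extend the partial order to a total order gives 9.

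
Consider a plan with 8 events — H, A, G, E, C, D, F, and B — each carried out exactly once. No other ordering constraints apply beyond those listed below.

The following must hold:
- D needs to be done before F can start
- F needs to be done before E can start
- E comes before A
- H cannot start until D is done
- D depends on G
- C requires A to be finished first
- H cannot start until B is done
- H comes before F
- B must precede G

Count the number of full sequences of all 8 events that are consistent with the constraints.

Only B has no prerequisites, so it must go first.
Every event is then forced in turn, so only 1 complete ordering is consistent with the constraints.

1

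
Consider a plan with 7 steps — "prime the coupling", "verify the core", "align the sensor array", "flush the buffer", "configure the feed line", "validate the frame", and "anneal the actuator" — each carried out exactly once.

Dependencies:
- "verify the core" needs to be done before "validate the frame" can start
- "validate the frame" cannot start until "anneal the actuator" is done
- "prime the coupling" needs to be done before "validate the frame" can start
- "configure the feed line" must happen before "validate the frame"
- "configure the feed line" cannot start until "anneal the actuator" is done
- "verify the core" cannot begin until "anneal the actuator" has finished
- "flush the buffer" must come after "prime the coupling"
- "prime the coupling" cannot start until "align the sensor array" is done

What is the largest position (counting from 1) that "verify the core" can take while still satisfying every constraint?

Following the constraints forward from "verify the core", its only required successor is "validate the frame".
So at least 1 step follows "verify the core", putting "verify the core" no later than position 6. That position is achievable by scheduling everything else first.

6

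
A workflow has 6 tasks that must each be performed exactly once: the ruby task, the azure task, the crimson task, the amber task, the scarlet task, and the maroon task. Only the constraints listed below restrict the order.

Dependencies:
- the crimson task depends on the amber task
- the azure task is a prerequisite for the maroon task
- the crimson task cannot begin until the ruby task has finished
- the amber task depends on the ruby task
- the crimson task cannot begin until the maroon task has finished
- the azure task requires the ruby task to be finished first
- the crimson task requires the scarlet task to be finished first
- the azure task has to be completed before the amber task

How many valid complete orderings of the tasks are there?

The tasks with no prerequisites are the ruby task, the scarlet task; any of them can be placed first.
Systematically extending each partial ordering one task at a time and counting, there are 10 complete orderings.

10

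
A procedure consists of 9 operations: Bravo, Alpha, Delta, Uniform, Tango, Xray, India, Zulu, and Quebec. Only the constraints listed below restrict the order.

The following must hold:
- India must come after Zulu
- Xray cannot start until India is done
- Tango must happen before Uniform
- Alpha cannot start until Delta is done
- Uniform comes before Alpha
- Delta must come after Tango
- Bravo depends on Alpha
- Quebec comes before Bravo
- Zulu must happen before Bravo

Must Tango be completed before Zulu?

Nothing in the constraints links Tango and Zulu; they are unordered relative to each other.
A valid ordering placing Zulu before Tango exists, so the answer is no.

No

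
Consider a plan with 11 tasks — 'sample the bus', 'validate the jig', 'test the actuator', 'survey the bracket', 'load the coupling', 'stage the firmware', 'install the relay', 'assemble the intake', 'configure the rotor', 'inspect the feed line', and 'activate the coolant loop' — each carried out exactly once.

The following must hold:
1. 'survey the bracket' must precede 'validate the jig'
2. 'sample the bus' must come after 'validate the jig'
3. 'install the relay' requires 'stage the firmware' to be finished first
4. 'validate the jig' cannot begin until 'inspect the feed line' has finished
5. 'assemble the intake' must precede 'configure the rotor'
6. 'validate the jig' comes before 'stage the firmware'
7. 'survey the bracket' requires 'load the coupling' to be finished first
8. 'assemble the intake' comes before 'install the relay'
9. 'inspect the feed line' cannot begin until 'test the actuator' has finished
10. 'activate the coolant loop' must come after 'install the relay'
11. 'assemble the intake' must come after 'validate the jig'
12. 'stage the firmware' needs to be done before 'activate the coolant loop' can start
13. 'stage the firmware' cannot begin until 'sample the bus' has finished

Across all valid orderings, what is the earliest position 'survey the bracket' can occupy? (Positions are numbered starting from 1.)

2

The only task forced before 'survey the bracket' (directly or transitively) is 'load the coupling'.
With 1 mandatory predecessor, the earliest 'survey the bracket' can sit is position 1+1 = 2, and placing just that one first achieves it.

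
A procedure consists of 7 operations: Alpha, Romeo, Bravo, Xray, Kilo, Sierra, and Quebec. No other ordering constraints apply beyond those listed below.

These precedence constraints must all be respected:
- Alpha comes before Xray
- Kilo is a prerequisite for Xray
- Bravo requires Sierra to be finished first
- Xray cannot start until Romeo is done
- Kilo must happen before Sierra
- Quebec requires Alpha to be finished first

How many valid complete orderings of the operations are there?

164

The operations with no prerequisites are Alpha, Romeo, Kilo; any of them can be placed first.
Enumerating by repeatedly choosing an available operation (one whose prerequisites are all placed) gives 164 distinct complete orderings.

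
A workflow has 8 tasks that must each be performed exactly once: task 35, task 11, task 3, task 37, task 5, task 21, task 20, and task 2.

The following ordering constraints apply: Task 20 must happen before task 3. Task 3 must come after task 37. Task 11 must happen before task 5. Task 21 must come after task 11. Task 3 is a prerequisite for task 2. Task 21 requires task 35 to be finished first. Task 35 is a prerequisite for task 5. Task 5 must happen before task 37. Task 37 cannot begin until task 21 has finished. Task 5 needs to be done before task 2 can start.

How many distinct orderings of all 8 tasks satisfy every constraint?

24

3 tasks have no prerequisites (task 35, task 11, task 20), so any of them could come first.
Systematically extending each partial ordering one task at a time and counting, there are 24 complete orderings.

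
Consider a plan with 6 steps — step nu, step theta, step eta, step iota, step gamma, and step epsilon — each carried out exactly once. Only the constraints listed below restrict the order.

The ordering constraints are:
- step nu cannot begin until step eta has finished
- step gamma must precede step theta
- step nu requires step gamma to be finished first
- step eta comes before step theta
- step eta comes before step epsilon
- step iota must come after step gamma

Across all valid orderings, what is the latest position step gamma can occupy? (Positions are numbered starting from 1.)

Every step that must follow step gamma has to come after it. Tracing all chains starting from step gamma, those steps are: step nu, step theta, step iota — 3 in total.
With 3 mandatory successors out of 6 steps total, the latest slot for step gamma is 6−3 = 3, and it's reachable by doing all non-successors before step gamma.

3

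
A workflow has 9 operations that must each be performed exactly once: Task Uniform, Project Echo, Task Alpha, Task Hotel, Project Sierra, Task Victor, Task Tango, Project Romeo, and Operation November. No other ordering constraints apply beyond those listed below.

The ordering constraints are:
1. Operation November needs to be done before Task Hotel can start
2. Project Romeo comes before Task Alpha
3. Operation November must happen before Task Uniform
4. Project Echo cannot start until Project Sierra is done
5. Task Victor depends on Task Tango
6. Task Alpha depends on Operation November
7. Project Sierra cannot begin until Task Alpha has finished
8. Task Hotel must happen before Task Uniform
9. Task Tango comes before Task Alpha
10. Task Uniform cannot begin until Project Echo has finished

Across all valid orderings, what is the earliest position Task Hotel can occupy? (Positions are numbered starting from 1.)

Working backwards through the constraints from Task Hotel, its only required predecessor is Operation November.
With 1 mandatory predecessor, the earliest Task Hotel can sit is position 1+1 = 2, and placing just that one first achieves it.

2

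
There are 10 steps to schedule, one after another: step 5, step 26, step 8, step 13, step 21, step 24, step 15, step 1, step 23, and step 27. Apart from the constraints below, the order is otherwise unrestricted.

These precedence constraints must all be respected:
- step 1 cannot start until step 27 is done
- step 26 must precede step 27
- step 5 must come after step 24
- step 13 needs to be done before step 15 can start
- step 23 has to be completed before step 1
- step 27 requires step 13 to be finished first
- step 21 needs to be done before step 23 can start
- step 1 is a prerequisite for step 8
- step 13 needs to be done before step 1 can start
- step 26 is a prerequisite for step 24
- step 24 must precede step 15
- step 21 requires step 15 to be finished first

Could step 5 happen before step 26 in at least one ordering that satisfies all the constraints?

The constraints give a chain step 26 → step 24 → step 5, which forces step 26 before step 5.
Hence step 5 can never be scheduled before step 26.

No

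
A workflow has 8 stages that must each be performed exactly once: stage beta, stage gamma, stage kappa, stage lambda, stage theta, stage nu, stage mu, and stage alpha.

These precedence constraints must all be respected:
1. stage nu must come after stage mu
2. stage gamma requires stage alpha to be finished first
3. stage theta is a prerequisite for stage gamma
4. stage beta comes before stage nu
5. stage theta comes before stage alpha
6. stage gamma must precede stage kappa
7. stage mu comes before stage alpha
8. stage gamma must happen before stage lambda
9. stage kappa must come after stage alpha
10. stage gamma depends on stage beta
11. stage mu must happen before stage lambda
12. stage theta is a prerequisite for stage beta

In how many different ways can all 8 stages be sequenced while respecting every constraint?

2 stages have no prerequisites (stage theta, stage mu), so any of them could come first.
Systematically extending each partial ordering one stage at a time and counting, there are 46 complete orderings.

46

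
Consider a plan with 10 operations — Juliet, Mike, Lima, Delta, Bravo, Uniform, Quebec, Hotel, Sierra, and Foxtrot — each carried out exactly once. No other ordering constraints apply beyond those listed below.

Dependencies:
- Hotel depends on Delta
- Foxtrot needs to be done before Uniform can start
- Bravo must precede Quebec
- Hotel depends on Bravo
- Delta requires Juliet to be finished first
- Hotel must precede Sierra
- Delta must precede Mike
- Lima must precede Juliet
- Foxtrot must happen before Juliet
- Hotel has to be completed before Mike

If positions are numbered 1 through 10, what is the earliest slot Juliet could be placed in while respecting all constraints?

Every operation that must precede Juliet has to come before it. Tracing all chains that end at Juliet, those operations are: Lima, Foxtrot — 2 in total.
With 2 mandatory predecessors, the earliest Juliet can sit is position 2+1 = 3, and placing just those 2 first achieves it.

3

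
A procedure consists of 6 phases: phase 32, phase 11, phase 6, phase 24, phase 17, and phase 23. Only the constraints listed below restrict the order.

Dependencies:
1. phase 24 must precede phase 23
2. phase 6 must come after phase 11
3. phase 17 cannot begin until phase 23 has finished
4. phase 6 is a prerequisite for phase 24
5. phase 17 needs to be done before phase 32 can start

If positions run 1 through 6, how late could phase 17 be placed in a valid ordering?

The only phase forced after phase 17 (directly or by a chain) is phase 32.
With 1 mandatory successor out of 6 phases total, the latest slot for phase 17 is 6−1 = 5, and it's reachable by doing all non-successors before phase 17.

5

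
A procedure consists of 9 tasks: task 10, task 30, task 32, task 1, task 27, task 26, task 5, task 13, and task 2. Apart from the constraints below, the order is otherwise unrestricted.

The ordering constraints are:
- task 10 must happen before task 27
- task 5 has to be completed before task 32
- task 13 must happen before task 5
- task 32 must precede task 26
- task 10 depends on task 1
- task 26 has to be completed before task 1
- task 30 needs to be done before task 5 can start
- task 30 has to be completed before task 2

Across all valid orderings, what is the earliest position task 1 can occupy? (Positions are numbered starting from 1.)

The tasks that are forced before task 1, directly or transitively, are task 30, task 32, task 26, task 5, task 13. That's 5 tasks.
With 5 mandatory predecessors, the earliest task 1 can sit is position 5+1 = 6, and placing just those 5 first achieves it.

6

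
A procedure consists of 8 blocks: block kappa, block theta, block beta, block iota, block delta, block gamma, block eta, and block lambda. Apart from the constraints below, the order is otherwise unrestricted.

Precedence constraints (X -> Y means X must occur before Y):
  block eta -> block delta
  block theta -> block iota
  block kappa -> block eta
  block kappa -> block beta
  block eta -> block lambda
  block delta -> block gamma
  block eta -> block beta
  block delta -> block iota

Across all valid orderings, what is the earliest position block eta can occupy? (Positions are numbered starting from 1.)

2

Working backwards through the constraints from block eta, its only required predecessor is block kappa.
With 1 mandatory predecessor, the earliest block eta can sit is position 1+1 = 2, and placing just that one first achieves it.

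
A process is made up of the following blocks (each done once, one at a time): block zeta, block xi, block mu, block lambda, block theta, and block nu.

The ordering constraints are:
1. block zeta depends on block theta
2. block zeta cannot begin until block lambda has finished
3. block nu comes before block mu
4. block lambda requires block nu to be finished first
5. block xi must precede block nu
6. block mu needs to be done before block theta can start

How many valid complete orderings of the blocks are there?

3

Only block xi has no prerequisites, so it must go first.
Counting all ways to extend the partial order to a total order gives 3.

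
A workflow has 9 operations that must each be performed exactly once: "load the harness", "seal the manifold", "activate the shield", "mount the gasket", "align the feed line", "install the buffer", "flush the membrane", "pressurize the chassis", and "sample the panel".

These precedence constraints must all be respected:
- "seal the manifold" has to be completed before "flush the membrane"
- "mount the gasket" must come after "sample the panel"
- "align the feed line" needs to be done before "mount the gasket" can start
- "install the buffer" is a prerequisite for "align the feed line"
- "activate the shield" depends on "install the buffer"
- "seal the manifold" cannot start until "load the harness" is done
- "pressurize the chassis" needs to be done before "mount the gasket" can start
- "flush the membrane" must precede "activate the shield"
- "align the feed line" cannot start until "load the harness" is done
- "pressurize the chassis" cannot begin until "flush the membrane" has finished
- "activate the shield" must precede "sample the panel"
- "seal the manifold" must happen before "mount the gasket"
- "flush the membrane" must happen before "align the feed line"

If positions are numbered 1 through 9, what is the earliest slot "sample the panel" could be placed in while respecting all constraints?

6

The operations that are forced before "sample the panel", directly or transitively, are "load the harness", "seal the manifold", "activate the shield", "install the buffer", "flush the membrane". That's 5 operations.
With 5 mandatory predecessors, the earliest "sample the panel" can sit is position 5+1 = 6, and placing just those 5 first achieves it.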